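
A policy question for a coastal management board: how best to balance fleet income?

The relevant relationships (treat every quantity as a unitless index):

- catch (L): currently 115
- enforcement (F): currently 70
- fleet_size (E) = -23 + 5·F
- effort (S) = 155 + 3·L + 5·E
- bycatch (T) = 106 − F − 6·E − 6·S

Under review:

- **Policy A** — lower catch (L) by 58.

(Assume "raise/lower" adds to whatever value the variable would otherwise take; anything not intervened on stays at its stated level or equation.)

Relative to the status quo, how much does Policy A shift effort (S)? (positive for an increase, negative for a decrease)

Baseline:
  L = 115
  F = 70
  E = -23 + 5·70 = 327
  S = 155 + 3·115 + 5·327 = 2135
Policy A (L − 58):
  L = 115 − 58 = 57
  F = 70
  E = -23 + 5·70 = 327
  S = 155 + 3·57 + 5·327 = 1961
Change in S: 1961 − 2135 = -174

-174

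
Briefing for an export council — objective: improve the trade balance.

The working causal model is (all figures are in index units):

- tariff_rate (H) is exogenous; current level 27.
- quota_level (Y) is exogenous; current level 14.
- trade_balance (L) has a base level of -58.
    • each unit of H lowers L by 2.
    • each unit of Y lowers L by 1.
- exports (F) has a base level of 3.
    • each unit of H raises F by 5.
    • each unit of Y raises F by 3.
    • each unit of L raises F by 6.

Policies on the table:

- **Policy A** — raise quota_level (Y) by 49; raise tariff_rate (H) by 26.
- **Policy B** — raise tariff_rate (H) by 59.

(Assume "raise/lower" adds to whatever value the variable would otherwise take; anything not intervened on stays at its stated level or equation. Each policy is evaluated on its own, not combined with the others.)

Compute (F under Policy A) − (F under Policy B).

84

Policy A (Y + 49, H + 26):
  H = 27 + 26 = 53
  Y = 14 + 49 = 63
  L = -58 − 2·53 − 63 = -227
  F = 3 + 5·53 + 3·63 + 6·(-227) = -905
Policy B (H + 59):
  H = 27 + 59 = 86
  Y = 14
  L = -58 − 2·86 − 14 = -244
  F = 3 + 5·86 + 3·14 + 6·(-244) = -989
F: -905 − (-989) = 84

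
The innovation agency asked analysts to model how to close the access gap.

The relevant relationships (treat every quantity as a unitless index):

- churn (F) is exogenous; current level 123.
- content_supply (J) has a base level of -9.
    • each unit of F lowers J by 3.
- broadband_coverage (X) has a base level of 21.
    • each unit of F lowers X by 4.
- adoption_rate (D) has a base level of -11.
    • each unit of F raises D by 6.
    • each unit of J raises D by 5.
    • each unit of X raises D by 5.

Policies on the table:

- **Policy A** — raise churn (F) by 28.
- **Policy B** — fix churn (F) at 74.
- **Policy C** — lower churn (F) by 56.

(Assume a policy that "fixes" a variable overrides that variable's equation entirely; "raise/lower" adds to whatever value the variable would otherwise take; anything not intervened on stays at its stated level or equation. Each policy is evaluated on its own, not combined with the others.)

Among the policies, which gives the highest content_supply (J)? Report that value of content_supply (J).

Policy A (F + 28):
  F = 123 + 28 = 151
  J = -9 − 3·151 = -462
Policy B (F := 74):
  F = 74
  J = -9 − 3·74 = -231
Policy C (F − 56):
  F = 123 − 56 = 67
  J = -9 − 3·67 = -210
Comparing — Policy A: J=-462, Policy B: J=-231, Policy C: J=-210. Highest is -210 (Policy C).

-210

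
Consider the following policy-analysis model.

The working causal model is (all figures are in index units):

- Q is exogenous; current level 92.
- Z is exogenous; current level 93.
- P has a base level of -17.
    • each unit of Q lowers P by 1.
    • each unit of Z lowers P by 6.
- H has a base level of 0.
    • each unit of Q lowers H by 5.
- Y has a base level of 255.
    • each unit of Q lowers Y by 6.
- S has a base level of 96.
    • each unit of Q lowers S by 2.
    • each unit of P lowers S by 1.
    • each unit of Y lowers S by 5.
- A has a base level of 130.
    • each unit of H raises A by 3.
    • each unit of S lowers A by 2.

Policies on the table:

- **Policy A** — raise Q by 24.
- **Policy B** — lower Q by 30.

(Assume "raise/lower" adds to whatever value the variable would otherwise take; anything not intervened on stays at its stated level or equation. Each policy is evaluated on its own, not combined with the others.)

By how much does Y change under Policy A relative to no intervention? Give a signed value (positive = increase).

Baseline:
  Q = 92
  Y = 255 − 6·92 = -297
Policy A (Q + 24):
  Q = 92 + 24 = 116
  Y = 255 − 6·116 = -441
Change in Y: -441 − (-297) = -144

-144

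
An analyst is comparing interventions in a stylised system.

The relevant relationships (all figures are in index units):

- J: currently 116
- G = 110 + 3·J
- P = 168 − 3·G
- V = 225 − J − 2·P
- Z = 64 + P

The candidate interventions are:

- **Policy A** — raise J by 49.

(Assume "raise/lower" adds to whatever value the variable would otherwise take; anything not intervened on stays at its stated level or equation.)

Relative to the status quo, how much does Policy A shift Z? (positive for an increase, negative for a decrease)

Baseline:
  J = 116
  G = 110 + 3·116 = 458
  P = 168 − 3·458 = -1206
  Z = 64 + (-1206) = -1142
Policy A (J + 49):
  J = 116 + 49 = 165
  G = 110 + 3·165 = 605
  P = 168 − 3·605 = -1647
  Z = 64 + (-1647) = -1583
Change in Z: -1583 − (-1142) = -441

-441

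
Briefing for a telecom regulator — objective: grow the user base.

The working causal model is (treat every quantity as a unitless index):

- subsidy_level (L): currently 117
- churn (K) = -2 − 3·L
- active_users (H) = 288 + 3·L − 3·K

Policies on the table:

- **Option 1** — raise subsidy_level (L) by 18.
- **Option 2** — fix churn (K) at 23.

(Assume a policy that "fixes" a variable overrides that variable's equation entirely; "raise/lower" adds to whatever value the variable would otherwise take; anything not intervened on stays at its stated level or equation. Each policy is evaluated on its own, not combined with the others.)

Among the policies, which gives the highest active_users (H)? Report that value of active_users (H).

1914

Option 1 (L + 18):
  L = 117 + 18 = 135
  K = -2 − 3·135 = -407
  H = 288 + 3·135 − 3·(-407) = 1914
Option 2 (K := 23):
  L = 117
  K = 23
  H = 288 + 3·117 − 3·23 = 570
Comparing — Option 1: H=1914, Option 2: H=570. Highest is 1914 (Option 1).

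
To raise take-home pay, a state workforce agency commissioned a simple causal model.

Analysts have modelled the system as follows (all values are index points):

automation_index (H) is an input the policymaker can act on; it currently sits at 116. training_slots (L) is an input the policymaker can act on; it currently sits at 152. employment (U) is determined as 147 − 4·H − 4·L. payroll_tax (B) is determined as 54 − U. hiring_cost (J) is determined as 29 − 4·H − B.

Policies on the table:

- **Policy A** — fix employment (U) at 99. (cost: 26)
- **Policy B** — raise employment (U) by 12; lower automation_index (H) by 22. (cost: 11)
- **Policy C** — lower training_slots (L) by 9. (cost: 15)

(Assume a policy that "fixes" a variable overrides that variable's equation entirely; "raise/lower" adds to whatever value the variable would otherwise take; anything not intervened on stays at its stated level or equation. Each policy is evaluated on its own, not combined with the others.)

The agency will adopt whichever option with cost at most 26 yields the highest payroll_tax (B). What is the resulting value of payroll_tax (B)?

943

Policy A (U := 99):
  H = 116
  L = 152
  U = 99
  B = 54 − 99 = -45
Policy B (U + 12, H − 22):
  H = 116 − 22 = 94
  L = 152
  U = 147 − 4·94 − 4·152 (+12 from intervention) = -825
  B = 54 − (-825) = 879
Policy C (L − 9):
  H = 116
  L = 152 − 9 = 143
  U = 147 − 4·116 − 4·143 = -889
  B = 54 − (-889) = 943
Comparing — Policy A: B=-45, Policy B: B=879, Policy C: B=943. Highest is 943 (Policy C).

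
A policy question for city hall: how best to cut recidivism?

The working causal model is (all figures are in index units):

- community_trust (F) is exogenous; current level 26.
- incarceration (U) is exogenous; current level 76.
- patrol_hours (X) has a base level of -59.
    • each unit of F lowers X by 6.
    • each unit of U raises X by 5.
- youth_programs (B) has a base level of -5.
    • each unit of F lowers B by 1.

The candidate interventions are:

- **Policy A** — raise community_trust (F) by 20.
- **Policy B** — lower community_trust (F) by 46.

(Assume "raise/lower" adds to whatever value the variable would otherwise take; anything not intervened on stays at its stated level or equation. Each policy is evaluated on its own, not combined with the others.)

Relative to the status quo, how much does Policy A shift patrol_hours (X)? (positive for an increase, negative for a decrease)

Baseline:
  F = 26
  U = 76
  X = -59 − 6·26 + 5·76 = 165
Policy A (F + 20):
  F = 26 + 20 = 46
  U = 76
  X = -59 − 6·46 + 5·76 = 45
Change in X: 45 − 165 = -120

-120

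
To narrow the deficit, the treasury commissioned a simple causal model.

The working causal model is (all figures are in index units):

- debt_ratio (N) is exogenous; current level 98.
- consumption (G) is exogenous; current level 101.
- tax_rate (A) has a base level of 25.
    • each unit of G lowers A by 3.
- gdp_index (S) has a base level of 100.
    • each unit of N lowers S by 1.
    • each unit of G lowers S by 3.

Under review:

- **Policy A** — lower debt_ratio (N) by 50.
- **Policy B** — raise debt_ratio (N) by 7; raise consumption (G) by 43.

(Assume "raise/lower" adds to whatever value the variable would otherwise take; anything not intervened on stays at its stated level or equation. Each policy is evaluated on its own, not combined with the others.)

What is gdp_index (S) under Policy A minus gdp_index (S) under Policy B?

186

Policy A (N − 50):
  N = 98 − 50 = 48
  G = 101
  S = 100 − 48 − 3·101 = -251
Policy B (N + 7, G + 43):
  N = 98 + 7 = 105
  G = 101 + 43 = 144
  S = 100 − 105 − 3·144 = -437
S: -251 − (-437) = 186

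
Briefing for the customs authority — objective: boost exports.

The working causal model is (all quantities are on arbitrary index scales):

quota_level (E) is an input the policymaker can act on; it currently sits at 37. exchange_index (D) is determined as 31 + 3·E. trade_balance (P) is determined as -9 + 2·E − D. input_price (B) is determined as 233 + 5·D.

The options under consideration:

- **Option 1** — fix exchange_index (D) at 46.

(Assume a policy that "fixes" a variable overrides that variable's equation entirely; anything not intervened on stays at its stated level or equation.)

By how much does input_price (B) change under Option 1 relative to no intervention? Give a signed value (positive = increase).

-480

Baseline:
  E = 37
  D = 31 + 3·37 = 142
  B = 233 + 5·142 = 943
Option 1 (D := 46):
  E = 37
  D = 46
  B = 233 + 5·46 = 463
Change in B: 463 − 943 = -480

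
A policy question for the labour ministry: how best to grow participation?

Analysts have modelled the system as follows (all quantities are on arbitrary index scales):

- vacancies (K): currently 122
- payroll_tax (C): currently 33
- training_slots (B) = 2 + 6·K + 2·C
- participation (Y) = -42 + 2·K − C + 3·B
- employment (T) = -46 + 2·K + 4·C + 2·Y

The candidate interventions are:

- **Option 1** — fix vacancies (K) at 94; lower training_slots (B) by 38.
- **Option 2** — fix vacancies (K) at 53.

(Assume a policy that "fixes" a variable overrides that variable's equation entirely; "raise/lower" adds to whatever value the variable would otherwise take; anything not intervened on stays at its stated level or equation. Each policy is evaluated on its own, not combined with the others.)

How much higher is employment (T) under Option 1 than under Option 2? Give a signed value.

1494

Option 1 (K := 94, B − 38):
  K = 94
  C = 33
  B = 2 + 6·94 + 2·33 (−38 from intervention) = 594
  Y = -42 + 2·94 − 33 + 3·594 = 1895
  T = -46 + 2·94 + 4·33 + 2·1895 = 4064
Option 2 (K := 53):
  K = 53
  C = 33
  B = 2 + 6·53 + 2·33 = 386
  Y = -42 + 2·53 − 33 + 3·386 = 1189
  T = -46 + 2·53 + 4·33 + 2·1189 = 2570
T: 4064 − 2570 = 1494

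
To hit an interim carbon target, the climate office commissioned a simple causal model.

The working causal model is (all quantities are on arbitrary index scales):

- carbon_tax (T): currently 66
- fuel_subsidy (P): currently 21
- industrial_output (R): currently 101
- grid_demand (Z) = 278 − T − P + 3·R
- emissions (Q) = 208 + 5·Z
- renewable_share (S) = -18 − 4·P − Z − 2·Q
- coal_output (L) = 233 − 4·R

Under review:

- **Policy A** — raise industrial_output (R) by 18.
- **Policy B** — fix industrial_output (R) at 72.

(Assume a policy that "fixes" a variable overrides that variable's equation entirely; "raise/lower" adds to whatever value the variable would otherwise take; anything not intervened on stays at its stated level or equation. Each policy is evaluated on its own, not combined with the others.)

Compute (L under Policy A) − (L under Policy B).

Policy A (R + 18):
  R = 101 + 18 = 119
  L = 233 − 4·119 = -243
Policy B (R := 72):
  R = 72
  L = 233 − 4·72 = -55
L: -243 − (-55) = -188

-188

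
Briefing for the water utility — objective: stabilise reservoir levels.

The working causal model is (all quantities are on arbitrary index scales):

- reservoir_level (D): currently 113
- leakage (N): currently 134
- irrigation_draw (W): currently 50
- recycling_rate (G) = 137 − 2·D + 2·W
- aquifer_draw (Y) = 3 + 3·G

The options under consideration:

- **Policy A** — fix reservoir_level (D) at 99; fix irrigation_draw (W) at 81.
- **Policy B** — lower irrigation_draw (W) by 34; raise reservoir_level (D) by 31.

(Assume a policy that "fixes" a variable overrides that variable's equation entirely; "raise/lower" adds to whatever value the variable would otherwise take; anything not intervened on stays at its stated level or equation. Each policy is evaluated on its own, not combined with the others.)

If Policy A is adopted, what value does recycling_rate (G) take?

Policy A (D := 99, W := 81):
  D = 99
  W = 81
  G = 137 − 2·99 + 2·81 = 101

101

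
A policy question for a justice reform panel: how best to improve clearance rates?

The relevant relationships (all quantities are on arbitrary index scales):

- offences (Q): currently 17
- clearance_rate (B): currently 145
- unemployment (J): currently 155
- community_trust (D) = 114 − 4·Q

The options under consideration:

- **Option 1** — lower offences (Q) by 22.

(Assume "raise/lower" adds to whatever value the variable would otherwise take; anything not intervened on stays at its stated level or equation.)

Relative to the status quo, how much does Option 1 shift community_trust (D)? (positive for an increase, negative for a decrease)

Baseline:
  Q = 17
  D = 114 − 4·17 = 46
Option 1 (Q − 22):
  Q = 17 − 22 = -5
  D = 114 − 4·(-5) = 134
Change in D: 134 − 46 = 88

88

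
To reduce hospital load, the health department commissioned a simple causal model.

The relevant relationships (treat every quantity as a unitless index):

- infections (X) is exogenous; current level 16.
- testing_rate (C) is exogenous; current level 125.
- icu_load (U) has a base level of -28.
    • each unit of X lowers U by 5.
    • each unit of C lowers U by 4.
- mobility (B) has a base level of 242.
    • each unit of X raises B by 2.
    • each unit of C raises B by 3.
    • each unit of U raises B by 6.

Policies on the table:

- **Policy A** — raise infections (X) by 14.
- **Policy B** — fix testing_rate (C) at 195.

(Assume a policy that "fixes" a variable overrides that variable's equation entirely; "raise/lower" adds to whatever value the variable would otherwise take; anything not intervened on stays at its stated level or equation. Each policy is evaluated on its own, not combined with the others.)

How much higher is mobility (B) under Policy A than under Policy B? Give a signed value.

1078

Policy A (X + 14):
  X = 16 + 14 = 30
  C = 125
  U = -28 − 5·30 − 4·125 = -678
  B = 242 + 2·30 + 3·125 + 6·(-678) = -3391
Policy B (C := 195):
  X = 16
  C = 195
  U = -28 − 5·16 − 4·195 = -888
  B = 242 + 2·16 + 3·195 + 6·(-888) = -4469
B: -3391 − (-4469) = 1078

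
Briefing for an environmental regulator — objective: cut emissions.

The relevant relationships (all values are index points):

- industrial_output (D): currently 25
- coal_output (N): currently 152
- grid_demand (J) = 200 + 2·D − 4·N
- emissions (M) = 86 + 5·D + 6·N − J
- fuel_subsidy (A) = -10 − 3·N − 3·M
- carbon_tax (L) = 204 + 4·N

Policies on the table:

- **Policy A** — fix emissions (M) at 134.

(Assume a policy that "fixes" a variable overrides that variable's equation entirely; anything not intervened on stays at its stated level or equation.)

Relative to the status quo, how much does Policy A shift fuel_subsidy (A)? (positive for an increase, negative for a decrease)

Baseline:
  D = 25
  N = 152
  J = 200 + 2·25 − 4·152 = -358
  M = 86 + 5·25 + 6·152 − (-358) = 1481
  A = -10 − 3·152 − 3·1481 = -4909
Policy A (M := 134):
  D = 25
  N = 152
  J = 200 + 2·25 − 4·152 = -358
  M = 134
  A = -10 − 3·152 − 3·134 = -868
Change in A: -868 − (-4909) = 4041

4041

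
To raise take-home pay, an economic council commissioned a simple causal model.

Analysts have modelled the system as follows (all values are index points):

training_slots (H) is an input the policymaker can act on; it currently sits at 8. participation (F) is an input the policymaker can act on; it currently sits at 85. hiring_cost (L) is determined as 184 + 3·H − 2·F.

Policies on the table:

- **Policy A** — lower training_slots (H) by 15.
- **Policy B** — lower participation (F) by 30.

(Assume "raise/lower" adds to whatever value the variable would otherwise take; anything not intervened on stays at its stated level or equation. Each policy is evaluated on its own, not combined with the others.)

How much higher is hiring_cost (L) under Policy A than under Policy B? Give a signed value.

Policy A (H − 15):
  H = 8 − 15 = -7
  F = 85
  L = 184 + 3·(-7) − 2·85 = -7
Policy B (F − 30):
  H = 8
  F = 85 − 30 = 55
  L = 184 + 3·8 − 2·55 = 98
L: -7 − 98 = -105

-105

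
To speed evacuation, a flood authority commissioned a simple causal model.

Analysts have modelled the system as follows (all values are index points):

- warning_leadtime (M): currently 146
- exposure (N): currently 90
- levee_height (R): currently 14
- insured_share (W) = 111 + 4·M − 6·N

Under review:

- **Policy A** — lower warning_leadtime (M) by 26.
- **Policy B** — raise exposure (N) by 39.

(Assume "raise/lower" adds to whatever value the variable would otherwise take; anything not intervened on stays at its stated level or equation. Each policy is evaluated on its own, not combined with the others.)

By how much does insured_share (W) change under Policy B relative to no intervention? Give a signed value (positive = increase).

-234

Baseline:
  M = 146
  N = 90
  W = 111 + 4·146 − 6·90 = 155
Policy B (N + 39):
  M = 146
  N = 90 + 39 = 129
  W = 111 + 4·146 − 6·129 = -79
Change in W: -79 − 155 = -234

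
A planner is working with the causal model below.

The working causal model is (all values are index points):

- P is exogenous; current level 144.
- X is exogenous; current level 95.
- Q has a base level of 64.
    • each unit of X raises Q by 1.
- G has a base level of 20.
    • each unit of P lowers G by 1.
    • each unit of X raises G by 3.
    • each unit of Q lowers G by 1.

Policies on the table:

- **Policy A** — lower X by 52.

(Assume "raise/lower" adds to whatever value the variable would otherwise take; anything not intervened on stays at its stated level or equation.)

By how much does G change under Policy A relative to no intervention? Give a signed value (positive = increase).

-104

Baseline:
  P = 144
  X = 95
  Q = 64 + 95 = 159
  G = 20 − 144 + 3·95 − 159 = 2
Policy A (X − 52):
  P = 144
  X = 95 − 52 = 43
  Q = 64 + 43 = 107
  G = 20 − 144 + 3·43 − 107 = -102
Change in G: -102 − 2 = -104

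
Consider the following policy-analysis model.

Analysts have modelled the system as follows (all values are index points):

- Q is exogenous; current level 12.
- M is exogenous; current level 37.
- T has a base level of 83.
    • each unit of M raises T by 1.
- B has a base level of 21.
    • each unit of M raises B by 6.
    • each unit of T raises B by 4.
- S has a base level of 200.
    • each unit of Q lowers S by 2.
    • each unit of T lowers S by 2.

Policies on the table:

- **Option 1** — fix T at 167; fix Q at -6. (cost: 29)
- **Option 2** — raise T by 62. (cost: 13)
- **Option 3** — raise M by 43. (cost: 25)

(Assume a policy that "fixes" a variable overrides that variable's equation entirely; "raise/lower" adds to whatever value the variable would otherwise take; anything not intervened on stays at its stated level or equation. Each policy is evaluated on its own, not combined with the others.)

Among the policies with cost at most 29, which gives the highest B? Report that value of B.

1153

Option 1 (T := 167, Q := -6):
  M = 37
  T = 167
  B = 21 + 6·37 + 4·167 = 911
Option 2 (T + 62):
  M = 37
  T = 83 + 37 (+62 from intervention) = 182
  B = 21 + 6·37 + 4·182 = 971
Option 3 (M + 43):
  M = 37 + 43 = 80
  T = 83 + 80 = 163
  B = 21 + 6·80 + 4·163 = 1153
Comparing — Option 1: B=911, Option 2: B=971, Option 3: B=1153. Highest is 1153 (Option 3).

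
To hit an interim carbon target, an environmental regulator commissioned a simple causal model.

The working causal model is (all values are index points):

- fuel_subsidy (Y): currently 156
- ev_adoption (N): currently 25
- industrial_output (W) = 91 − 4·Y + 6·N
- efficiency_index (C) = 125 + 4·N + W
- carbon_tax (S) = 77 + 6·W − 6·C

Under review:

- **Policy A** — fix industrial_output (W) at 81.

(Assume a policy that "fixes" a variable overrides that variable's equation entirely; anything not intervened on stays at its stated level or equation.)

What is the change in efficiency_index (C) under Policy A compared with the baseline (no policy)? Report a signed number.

464

Baseline:
  Y = 156
  N = 25
  W = 91 − 4·156 + 6·25 = -383
  C = 125 + 4·25 + (-383) = -158
Policy A (W := 81):
  Y = 156
  N = 25
  W = 81
  C = 125 + 4·25 + 81 = 306
Change in C: 306 − (-158) = 464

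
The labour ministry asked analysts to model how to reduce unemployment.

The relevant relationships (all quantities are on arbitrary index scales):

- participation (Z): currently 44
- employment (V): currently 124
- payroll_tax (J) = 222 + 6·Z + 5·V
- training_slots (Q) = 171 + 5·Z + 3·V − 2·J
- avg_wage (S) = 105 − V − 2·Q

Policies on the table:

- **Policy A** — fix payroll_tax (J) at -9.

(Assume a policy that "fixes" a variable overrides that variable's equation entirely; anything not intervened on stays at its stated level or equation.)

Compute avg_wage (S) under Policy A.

-1581

Policy A (J := -9):
  Z = 44
  V = 124
  J = -9
  Q = 171 + 5·44 + 3·124 − 2·(-9) = 781
  S = 105 − 124 − 2·781 = -1581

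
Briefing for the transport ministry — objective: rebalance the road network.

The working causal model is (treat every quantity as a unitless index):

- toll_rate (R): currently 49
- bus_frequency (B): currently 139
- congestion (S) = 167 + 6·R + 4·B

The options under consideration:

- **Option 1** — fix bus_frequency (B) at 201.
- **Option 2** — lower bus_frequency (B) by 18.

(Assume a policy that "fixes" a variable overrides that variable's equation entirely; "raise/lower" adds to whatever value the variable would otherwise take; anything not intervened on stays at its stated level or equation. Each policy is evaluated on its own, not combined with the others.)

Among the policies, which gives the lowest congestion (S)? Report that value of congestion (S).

Option 1 (B := 201):
  R = 49
  B = 201
  S = 167 + 6·49 + 4·201 = 1265
Option 2 (B − 18):
  R = 49
  B = 139 − 18 = 121
  S = 167 + 6·49 + 4·121 = 945
Comparing — Option 1: S=1265, Option 2: S=945. Lowest is 945 (Option 2).

945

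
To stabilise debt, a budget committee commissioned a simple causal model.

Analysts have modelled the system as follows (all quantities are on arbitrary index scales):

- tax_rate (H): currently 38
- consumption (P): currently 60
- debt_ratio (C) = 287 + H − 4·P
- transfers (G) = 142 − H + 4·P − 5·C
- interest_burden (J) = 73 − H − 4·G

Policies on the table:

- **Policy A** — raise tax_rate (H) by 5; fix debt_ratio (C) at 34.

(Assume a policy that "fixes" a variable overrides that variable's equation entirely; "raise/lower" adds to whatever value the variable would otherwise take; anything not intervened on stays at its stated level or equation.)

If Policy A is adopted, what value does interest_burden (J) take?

Policy A (H + 5, C := 34):
  H = 38 + 5 = 43
  P = 60
  C = 34
  G = 142 − 43 + 4·60 − 5·34 = 169
  J = 73 − 43 − 4·169 = -646

-646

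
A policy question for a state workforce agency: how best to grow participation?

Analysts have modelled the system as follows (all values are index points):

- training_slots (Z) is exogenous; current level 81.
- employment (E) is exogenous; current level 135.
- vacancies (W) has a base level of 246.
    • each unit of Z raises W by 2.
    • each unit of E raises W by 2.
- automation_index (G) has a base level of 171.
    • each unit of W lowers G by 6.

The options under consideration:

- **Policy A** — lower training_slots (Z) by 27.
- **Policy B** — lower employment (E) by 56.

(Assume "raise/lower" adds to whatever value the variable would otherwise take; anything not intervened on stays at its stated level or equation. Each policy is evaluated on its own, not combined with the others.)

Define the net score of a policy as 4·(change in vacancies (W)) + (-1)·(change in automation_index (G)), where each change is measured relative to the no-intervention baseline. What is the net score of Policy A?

-540

Baseline:
  Z = 81
  E = 135
  W = 246 + 2·81 + 2·135 = 678
  G = 171 − 6·678 = -3897
Policy A (Z − 27):
  Z = 81 − 27 = 54
  E = 135
  W = 246 + 2·54 + 2·135 = 624
  G = 171 − 6·624 = -3573
ΔW = 624 − 678 = -54; ΔG = -3573 − (-3897) = 324
Score = 4·(-54) + (-1)·324 = -540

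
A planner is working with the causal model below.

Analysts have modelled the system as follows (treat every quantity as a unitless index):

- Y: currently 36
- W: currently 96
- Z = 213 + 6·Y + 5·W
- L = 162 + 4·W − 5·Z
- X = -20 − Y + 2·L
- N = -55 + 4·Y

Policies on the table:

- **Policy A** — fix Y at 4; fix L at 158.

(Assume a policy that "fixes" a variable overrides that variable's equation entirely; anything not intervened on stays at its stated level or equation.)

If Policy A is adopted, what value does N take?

-39

Policy A (Y := 4, L := 158):
  Y = 4
  N = -55 + 4·4 = -39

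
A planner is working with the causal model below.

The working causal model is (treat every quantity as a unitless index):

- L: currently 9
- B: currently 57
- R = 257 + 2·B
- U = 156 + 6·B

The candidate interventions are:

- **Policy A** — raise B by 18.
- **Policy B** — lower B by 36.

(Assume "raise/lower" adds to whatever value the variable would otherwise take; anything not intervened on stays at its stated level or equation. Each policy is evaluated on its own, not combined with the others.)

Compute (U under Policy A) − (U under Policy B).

324

Policy A (B + 18):
  B = 57 + 18 = 75
  U = 156 + 6·75 = 606
Policy B (B − 36):
  B = 57 − 36 = 21
  U = 156 + 6·21 = 282
U: 606 − 282 = 324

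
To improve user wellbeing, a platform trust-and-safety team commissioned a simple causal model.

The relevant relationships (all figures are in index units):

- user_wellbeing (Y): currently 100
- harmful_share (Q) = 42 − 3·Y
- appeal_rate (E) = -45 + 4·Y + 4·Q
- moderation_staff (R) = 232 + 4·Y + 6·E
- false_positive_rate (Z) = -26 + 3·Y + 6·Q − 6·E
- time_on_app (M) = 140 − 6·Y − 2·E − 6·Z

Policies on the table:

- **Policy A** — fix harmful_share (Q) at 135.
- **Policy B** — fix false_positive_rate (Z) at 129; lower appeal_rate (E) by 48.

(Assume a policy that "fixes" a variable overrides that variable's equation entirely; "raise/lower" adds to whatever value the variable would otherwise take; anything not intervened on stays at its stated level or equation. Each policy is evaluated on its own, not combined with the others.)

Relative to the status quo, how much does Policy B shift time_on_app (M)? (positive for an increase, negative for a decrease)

16050

Baseline:
  Y = 100
  Q = 42 − 3·100 = -258
  E = -45 + 4·100 + 4·(-258) = -677
  Z = -26 + 3·100 + 6·(-258) − 6·(-677) = 2788
  M = 140 − 6·100 − 2·(-677) − 6·2788 = -15834
Policy B (Z := 129, E − 48):
  Y = 100
  Q = 42 − 3·100 = -258
  E = -45 + 4·100 + 4·(-258) (−48 from intervention) = -725
  Z = 129
  M = 140 − 6·100 − 2·(-725) − 6·129 = 216
Change in M: 216 − (-15834) = 16050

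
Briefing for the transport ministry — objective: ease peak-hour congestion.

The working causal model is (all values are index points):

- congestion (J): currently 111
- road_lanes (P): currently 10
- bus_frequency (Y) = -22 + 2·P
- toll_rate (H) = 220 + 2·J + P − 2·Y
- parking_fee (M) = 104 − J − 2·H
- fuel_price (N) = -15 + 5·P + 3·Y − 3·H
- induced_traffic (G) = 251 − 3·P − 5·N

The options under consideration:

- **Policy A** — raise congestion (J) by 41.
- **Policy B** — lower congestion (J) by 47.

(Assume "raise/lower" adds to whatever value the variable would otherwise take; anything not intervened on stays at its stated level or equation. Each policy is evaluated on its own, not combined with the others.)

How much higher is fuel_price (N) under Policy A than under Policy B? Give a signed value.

-528

Policy A (J + 41):
  J = 111 + 41 = 152
  P = 10
  Y = -22 + 2·10 = -2
  H = 220 + 2·152 + 10 − 2·(-2) = 538
  N = -15 + 5·10 + 3·(-2) − 3·538 = -1585
Policy B (J − 47):
  J = 111 − 47 = 64
  P = 10
  Y = -22 + 2·10 = -2
  H = 220 + 2·64 + 10 − 2·(-2) = 362
  N = -15 + 5·10 + 3·(-2) − 3·362 = -1057
N: -1585 − (-1057) = -528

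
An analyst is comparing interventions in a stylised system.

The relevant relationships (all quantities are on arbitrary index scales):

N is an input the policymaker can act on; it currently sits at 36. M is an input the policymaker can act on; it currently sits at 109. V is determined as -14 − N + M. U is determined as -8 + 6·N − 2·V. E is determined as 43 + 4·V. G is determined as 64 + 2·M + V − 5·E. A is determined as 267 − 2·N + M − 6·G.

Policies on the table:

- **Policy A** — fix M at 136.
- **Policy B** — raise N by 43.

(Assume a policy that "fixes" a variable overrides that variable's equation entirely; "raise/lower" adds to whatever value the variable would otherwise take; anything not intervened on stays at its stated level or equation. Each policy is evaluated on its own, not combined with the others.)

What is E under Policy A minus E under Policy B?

Policy A (M := 136):
  N = 36
  M = 136
  V = -14 − 36 + 136 = 86
  E = 43 + 4·86 = 387
Policy B (N + 43):
  N = 36 + 43 = 79
  M = 109
  V = -14 − 79 + 109 = 16
  E = 43 + 4·16 = 107
E: 387 − 107 = 280

280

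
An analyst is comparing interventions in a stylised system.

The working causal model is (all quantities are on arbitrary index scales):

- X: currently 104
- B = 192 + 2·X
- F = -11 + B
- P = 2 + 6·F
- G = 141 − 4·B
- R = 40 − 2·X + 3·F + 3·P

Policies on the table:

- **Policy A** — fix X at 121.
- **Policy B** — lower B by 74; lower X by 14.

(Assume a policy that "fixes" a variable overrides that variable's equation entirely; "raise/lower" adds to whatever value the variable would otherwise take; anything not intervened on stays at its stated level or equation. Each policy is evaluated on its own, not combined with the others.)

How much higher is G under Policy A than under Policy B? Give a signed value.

-544

Policy A (X := 121):
  X = 121
  B = 192 + 2·121 = 434
  G = 141 − 4·434 = -1595
Policy B (B − 74, X − 14):
  X = 104 − 14 = 90
  B = 192 + 2·90 (−74 from intervention) = 298
  G = 141 − 4·298 = -1051
G: -1595 − (-1051) = -544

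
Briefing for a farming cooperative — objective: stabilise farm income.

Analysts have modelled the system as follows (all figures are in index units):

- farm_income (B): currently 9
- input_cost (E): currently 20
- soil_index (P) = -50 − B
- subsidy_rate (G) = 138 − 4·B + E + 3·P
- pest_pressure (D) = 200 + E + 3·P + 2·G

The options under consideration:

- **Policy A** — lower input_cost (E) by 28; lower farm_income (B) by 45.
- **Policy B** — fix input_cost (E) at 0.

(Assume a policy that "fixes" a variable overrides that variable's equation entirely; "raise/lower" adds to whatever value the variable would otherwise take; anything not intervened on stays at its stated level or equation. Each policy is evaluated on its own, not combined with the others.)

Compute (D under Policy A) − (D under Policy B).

741

Policy A (E − 28, B − 45):
  B = 9 − 45 = -36
  E = 20 − 28 = -8
  P = -50 − (-36) = -14
  G = 138 − 4·(-36) + (-8) + 3·(-14) = 232
  D = 200 + (-8) + 3·(-14) + 2·232 = 614
Policy B (E := 0):
  B = 9
  E = 0
  P = -50 − 9 = -59
  G = 138 − 4·9 + 0 + 3·(-59) = -75
  D = 200 + 0 + 3·(-59) + 2·(-75) = -127
D: 614 − (-127) = 741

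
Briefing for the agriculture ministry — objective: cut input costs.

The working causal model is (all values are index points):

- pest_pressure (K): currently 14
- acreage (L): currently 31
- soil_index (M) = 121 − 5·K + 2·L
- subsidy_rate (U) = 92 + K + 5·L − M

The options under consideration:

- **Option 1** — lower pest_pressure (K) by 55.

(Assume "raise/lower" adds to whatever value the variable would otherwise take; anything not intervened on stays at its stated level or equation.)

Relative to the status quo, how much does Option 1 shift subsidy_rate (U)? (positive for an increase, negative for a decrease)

Baseline:
  K = 14
  L = 31
  M = 121 − 5·14 + 2·31 = 113
  U = 92 + 14 + 5·31 − 113 = 148
Option 1 (K − 55):
  K = 14 − 55 = -41
  L = 31
  M = 121 − 5·(-41) + 2·31 = 388
  U = 92 + (-41) + 5·31 − 388 = -182
Change in U: -182 − 148 = -330

-330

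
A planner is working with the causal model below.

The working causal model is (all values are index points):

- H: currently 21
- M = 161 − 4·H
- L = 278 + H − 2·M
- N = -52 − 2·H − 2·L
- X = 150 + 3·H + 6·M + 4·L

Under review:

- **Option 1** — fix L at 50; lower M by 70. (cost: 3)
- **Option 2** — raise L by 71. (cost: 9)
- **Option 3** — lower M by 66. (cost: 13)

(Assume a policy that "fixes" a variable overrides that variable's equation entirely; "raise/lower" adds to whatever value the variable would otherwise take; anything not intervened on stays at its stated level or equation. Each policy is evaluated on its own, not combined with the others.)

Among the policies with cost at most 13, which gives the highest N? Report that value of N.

-194

Option 1 (L := 50, M − 70):
  H = 21
  M = 161 − 4·21 (−70 from intervention) = 7
  L = 50
  N = -52 − 2·21 − 2·50 = -194
Option 2 (L + 71):
  H = 21
  M = 161 − 4·21 = 77
  L = 278 + 21 − 2·77 (+71 from intervention) = 216
  N = -52 − 2·21 − 2·216 = -526
Option 3 (M − 66):
  H = 21
  M = 161 − 4·21 (−66 from intervention) = 11
  L = 278 + 21 − 2·11 = 277
  N = -52 − 2·21 − 2·277 = -648
Comparing — Option 1: N=-194, Option 2: N=-526, Option 3: N=-648. Highest is -194 (Option 1).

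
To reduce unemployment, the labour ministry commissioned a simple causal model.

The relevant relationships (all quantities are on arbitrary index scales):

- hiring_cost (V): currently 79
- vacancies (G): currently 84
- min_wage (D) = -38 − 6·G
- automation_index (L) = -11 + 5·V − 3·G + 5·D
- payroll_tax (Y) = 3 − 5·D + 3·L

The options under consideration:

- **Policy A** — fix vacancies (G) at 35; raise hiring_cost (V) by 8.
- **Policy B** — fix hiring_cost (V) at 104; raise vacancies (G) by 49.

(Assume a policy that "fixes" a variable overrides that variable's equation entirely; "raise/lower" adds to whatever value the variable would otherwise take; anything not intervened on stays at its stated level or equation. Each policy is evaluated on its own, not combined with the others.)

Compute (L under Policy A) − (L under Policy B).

3149

Policy A (G := 35, V + 8):
  V = 79 + 8 = 87
  G = 35
  D = -38 − 6·35 = -248
  L = -11 + 5·87 − 3·35 + 5·(-248) = -921
Policy B (V := 104, G + 49):
  V = 104
  G = 84 + 49 = 133
  D = -38 − 6·133 = -836
  L = -11 + 5·104 − 3·133 + 5·(-836) = -4070
L: -921 − (-4070) = 3149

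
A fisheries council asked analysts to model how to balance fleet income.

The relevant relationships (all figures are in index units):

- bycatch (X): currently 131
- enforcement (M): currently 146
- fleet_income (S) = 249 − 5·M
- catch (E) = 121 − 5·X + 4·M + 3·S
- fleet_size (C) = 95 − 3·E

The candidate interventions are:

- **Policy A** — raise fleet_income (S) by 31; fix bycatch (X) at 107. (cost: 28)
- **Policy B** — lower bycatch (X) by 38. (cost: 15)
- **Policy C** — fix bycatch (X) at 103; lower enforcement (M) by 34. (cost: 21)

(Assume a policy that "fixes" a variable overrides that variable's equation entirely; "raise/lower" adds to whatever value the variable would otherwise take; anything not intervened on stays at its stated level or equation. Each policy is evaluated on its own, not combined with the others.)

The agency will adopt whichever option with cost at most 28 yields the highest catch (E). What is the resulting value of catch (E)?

-879

Policy A (S + 31, X := 107):
  X = 107
  M = 146
  S = 249 − 5·146 (+31 from intervention) = -450
  E = 121 − 5·107 + 4·146 + 3·(-450) = -1180
Policy B (X − 38):
  X = 131 − 38 = 93
  M = 146
  S = 249 − 5·146 = -481
  E = 121 − 5·93 + 4·146 + 3·(-481) = -1203
Policy C (X := 103, M − 34):
  X = 103
  M = 146 − 34 = 112
  S = 249 − 5·112 = -311
  E = 121 − 5·103 + 4·112 + 3·(-311) = -879
Comparing — Policy A: E=-1180, Policy B: E=-1203, Policy C: E=-879. Highest is -879 (Policy C).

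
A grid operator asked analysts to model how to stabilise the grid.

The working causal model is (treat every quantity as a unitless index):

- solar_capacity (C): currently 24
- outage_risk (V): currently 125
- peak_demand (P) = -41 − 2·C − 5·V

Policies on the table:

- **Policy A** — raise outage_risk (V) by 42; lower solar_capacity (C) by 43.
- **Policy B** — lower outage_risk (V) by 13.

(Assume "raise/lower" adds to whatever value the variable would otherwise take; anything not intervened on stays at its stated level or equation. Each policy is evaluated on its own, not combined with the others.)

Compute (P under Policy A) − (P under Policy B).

-189

Policy A (V + 42, C − 43):
  C = 24 − 43 = -19
  V = 125 + 42 = 167
  P = -41 − 2·(-19) − 5·167 = -838
Policy B (V − 13):
  C = 24
  V = 125 − 13 = 112
  P = -41 − 2·24 − 5·112 = -649
P: -838 − (-649) = -189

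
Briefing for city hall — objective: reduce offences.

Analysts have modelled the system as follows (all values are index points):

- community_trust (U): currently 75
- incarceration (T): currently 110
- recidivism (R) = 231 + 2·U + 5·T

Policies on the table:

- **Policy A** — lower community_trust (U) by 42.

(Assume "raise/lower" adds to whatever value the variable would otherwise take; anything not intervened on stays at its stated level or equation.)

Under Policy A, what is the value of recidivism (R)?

Policy A (U − 42):
  U = 75 − 42 = 33
  T = 110
  R = 231 + 2·33 + 5·110 = 847

847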